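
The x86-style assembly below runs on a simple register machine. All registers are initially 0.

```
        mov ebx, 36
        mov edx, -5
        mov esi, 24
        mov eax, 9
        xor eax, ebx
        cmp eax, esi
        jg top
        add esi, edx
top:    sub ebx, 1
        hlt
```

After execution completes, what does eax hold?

45

mov ebx, 36 → ebx=36
mov edx, -5 → edx=-5
mov esi, 24 → esi=24
mov eax, 9 → eax=9
xor eax, ebx → eax=9^36=45
cmp eax, esi  (cmp 45,24)
jg top: taken
sub ebx, 1 → ebx=36-1=35
halt.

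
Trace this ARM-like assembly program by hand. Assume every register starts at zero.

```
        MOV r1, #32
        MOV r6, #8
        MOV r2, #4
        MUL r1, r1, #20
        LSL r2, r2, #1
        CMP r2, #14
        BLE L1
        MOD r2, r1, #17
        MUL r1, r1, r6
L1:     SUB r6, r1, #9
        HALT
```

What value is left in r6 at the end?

631

r1=32
r6=8
r2=4
r1=32*20=640
r2=4<<1=8
CMP r2, #14  (cmp 8,14)
BLE L1: taken
r6=640-9=631
halt.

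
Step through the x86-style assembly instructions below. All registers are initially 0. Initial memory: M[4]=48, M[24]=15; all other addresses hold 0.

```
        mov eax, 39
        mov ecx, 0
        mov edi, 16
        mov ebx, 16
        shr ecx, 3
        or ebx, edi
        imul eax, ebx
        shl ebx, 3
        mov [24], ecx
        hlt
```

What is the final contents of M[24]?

0

mov eax, 39 → eax=39
mov ecx, 0 → ecx=0
mov edi, 16 → edi=16
mov ebx, 16 → ebx=16
shr ecx, 3 → ecx=0>>3=0
or ebx, edi → ebx=16|16=16
imul eax, ebx → eax=39*16=624
shl ebx, 3 → ebx=16<<3=128
mov [24], ecx → M[24]=0
halt.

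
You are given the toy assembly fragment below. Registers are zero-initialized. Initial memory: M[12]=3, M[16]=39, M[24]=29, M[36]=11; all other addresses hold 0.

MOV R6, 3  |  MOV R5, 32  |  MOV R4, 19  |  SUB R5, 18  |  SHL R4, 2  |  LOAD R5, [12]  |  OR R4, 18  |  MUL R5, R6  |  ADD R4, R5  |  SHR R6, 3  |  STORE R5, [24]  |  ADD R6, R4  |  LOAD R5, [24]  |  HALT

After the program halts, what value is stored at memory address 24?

9

after MOV R6, 3: R6=3
after MOV R5, 32: R5=32
after MOV R4, 19: R4=19
after SUB R5, 18: R5=32-18=14
after SHL R4, 2: R4=19<<2=76
after LOAD R5, [12]: R5=M[12]=3
after OR R4, 18: R4=76|18=94
after MUL R5, R6: R5=3*3=9
after ADD R4, R5: R4=94+9=103
after SHR R6, 3: R6=3>>3=0
STORE R5, [24] → M[24]=9
after ADD R6, R4: R6=0+103=103
after LOAD R5, [24]: R5=M[24]=9
halt.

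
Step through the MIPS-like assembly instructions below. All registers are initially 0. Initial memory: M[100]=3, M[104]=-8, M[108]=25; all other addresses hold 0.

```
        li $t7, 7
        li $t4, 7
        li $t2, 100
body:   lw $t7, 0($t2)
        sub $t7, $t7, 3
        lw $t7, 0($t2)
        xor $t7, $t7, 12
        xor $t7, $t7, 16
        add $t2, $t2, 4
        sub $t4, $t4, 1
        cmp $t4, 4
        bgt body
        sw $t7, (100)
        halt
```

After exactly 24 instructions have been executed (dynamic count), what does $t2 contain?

$t7=7
$t4=7
$t2=100
$t7=M[100]=3
$t7=3-3=0
$t7=M[100]=3
$t7=3^12=15
$t7=15^16=31
$t2=100+4=104
$t4=7-1=6
cmp $t4, 4  (cmp 6,4)
bgt body: taken
$t7=M[104]=-8
$t7=(-8)-3=-11
$t7=M[104]=-8
$t7=(-8)^12=-12
$t7=(-12)^16=-28
$t2=104+4=108
$t4=6-1=5
cmp $t4, 4  (cmp 5,4)
bgt body: taken
$t7=M[108]=25
$t7=25-3=22
$t7=M[108]=25
After step 24: $t2 = 108.

108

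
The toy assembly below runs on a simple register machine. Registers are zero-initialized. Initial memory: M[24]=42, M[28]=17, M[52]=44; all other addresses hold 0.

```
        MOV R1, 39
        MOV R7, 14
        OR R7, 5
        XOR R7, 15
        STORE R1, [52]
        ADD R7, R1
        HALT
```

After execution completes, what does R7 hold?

R1=39
R7=14
R7=14|5=15
R7=15^15=0
STORE R1, [52] → M[52]=39
R7=0+39=39
halt.

39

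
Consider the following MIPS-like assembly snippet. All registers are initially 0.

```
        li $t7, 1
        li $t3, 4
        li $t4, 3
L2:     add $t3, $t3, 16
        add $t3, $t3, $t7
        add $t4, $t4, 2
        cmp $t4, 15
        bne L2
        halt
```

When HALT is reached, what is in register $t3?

li $t7, 1 → $t7=1
li $t3, 4 → $t3=4
li $t4, 3 → $t4=3
add $t3, $t3, 16 → $t3=4+16=20
add $t3, $t3, $t7 → $t3=20+1=21
add $t4, $t4, 2 → $t4=3+2=5
cmp $t4, 15  (cmp 5,15)
bne L2: taken
add $t3, $t3, 16 → $t3=21+16=37
add $t3, $t3, $t7 → $t3=37+1=38
add $t4, $t4, 2 → $t4=5+2=7
cmp $t4, 15  (cmp 7,15)
bne L2: taken
add $t3, $t3, 16 → $t3=38+16=54
add $t3, $t3, $t7 → $t3=54+1=55
add $t4, $t4, 2 → $t4=7+2=9
cmp $t4, 15  (cmp 9,15)
bne L2: taken
add $t3, $t3, 16 → $t3=55+16=71
add $t3, $t3, $t7 → $t3=71+1=72
add $t4, $t4, 2 → $t4=9+2=11
cmp $t4, 15  (cmp 11,15)
bne L2: taken
add $t3, $t3, 16 → $t3=72+16=88
add $t3, $t3, $t7 → $t3=88+1=89
add $t4, $t4, 2 → $t4=11+2=13
cmp $t4, 15  (cmp 13,15)
bne L2: taken
add $t3, $t3, 16 → $t3=89+16=105
add $t3, $t3, $t7 → $t3=105+1=106
add $t4, $t4, 2 → $t4=13+2=15
cmp $t4, 15  (cmp 15,15)
bne L2: not taken
halt.

106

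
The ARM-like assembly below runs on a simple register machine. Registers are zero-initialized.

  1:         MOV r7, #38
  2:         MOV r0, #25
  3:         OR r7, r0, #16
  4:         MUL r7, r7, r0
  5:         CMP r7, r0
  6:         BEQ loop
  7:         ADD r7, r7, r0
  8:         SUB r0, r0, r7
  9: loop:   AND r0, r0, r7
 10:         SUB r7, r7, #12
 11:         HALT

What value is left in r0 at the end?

r7=38
r0=25
r7=25|16=25
r7=25*25=625
CMP r7, r0  (cmp 625,25)
BEQ loop: not taken
r7=625+25=650
r0=25-650=-625
r0=(-625)&650=138
r7=650-12=638
halt.

138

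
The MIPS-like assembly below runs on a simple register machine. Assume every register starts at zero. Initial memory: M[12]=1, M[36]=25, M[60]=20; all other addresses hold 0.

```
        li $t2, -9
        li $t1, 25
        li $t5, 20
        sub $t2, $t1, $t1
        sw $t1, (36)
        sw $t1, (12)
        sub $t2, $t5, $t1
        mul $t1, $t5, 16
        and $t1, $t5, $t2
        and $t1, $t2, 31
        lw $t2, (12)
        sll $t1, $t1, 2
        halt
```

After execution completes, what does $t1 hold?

108

after li $t2, -9: $t2=-9
after li $t1, 25: $t1=25
after li $t5, 20: $t5=20
after sub $t2, $t1, $t1: $t2=25-25=0
sw $t1, (36) → M[36]=25
sw $t1, (12) → M[12]=25
after sub $t2, $t5, $t1: $t2=20-25=-5
after mul $t1, $t5, 16: $t1=20*16=320
after and $t1, $t5, $t2: $t1=20&(-5)=16
after and $t1, $t2, 31: $t1=(-5)&31=27
after lw $t2, (12): $t2=M[12]=25
after sll $t1, $t1, 2: $t1=27<<2=108
halt.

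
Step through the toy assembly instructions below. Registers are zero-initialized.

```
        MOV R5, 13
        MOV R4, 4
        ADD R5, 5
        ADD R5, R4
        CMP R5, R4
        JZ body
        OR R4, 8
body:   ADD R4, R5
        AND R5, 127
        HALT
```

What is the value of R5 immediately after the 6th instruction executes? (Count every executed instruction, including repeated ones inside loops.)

after MOV R5, 13: R5=13
after MOV R4, 4: R4=4
after ADD R5, 5: R5=13+5=18
after ADD R5, R4: R5=18+4=22
CMP R5, R4  (cmp 22,4)
JZ body: not taken
After step 6: R5 = 22.

22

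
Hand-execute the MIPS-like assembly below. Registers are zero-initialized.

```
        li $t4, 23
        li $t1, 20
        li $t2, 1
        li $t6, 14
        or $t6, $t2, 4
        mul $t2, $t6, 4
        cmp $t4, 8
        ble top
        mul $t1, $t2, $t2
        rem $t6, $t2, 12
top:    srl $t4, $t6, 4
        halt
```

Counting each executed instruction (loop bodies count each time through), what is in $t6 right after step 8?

5

li $t4, 23 → $t4=23
li $t1, 20 → $t1=20
li $t2, 1 → $t2=1
li $t6, 14 → $t6=14
or $t6, $t2, 4 → $t6=1|4=5
mul $t2, $t6, 4 → $t2=5*4=20
cmp $t4, 8  (cmp 23,8)
ble top: not taken
After step 8: $t6 = 5.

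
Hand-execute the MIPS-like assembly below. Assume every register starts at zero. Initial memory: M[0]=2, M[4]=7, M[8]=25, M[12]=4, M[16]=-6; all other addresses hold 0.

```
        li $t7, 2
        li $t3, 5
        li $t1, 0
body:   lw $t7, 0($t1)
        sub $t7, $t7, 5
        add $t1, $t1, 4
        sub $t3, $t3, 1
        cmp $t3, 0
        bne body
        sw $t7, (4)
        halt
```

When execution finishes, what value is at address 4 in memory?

after li $t7, 2: $t7=2
after li $t3, 5: $t3=5
after li $t1, 0: $t1=0
after lw $t7, 0($t1): $t7=M[0]=2
after sub $t7, $t7, 5: $t7=2-5=-3
after add $t1, $t1, 4: $t1=0+4=4
after sub $t3, $t3, 1: $t3=5-1=4
cmp $t3, 0  (cmp 4,0)
bne body: taken
after lw $t7, 0($t1): $t7=M[4]=7
after sub $t7, $t7, 5: $t7=7-5=2
after add $t1, $t1, 4: $t1=4+4=8
after sub $t3, $t3, 1: $t3=4-1=3
cmp $t3, 0  (cmp 3,0)
bne body: taken
after lw $t7, 0($t1): $t7=M[8]=25
after sub $t7, $t7, 5: $t7=25-5=20
after add $t1, $t1, 4: $t1=8+4=12
after sub $t3, $t3, 1: $t3=3-1=2
cmp $t3, 0  (cmp 2,0)
bne body: taken
after lw $t7, 0($t1): $t7=M[12]=4
after sub $t7, $t7, 5: $t7=4-5=-1
after add $t1, $t1, 4: $t1=12+4=16
after sub $t3, $t3, 1: $t3=2-1=1
cmp $t3, 0  (cmp 1,0)
bne body: taken
after lw $t7, 0($t1): $t7=M[16]=-6
after sub $t7, $t7, 5: $t7=(-6)-5=-11
after add $t1, $t1, 4: $t1=16+4=20
after sub $t3, $t3, 1: $t3=1-1=0
cmp $t3, 0  (cmp 0,0)
bne body: not taken
sw $t7, (4) → M[4]=-11
halt.

-11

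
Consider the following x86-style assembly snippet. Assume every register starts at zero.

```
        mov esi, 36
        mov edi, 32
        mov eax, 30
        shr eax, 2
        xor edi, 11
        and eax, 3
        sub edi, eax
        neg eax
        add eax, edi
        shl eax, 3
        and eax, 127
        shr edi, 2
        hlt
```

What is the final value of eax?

after mov esi, 36: esi=36
after mov edi, 32: edi=32
after mov eax, 30: eax=30
after shr eax, 2: eax=30>>2=7
after xor edi, 11: edi=32^11=43
after and eax, 3: eax=7&3=3
after sub edi, eax: edi=43-3=40
after neg eax: eax=-(3)=-3
after add eax, edi: eax=(-3)+40=37
after shl eax, 3: eax=37<<3=296
after and eax, 127: eax=296&127=40
after shr edi, 2: edi=40>>2=10
halt.

40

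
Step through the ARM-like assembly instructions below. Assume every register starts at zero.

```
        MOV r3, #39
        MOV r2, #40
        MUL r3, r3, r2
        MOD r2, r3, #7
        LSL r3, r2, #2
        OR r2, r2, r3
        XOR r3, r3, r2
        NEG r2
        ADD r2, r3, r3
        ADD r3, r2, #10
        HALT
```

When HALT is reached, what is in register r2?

12

r3=39
r2=40
r3=39*40=1560
r2=1560%7=6
r3=6<<2=24
r2=6|24=30
r3=24^30=6
r2=-(30)=-30
r2=6+6=12
r3=12+10=22
halt.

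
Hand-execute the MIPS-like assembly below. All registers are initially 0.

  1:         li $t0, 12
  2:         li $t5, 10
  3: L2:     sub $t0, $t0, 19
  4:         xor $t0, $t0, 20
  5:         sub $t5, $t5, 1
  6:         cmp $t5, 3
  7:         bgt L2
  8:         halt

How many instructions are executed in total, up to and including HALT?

38

after li $t0, 12: $t0=12
after li $t5, 10: $t5=10
after sub $t0, $t0, 19: $t0=12-19=-7
after xor $t0, $t0, 20: $t0=(-7)^20=-19
after sub $t5, $t5, 1: $t5=10-1=9
cmp $t5, 3  (cmp 9,3)
bgt L2: taken
after sub $t0, $t0, 19: $t0=(-19)-19=-38
after xor $t0, $t0, 20: $t0=(-38)^20=-50
after sub $t5, $t5, 1: $t5=9-1=8
cmp $t5, 3  (cmp 8,3)
bgt L2: taken
after sub $t0, $t0, 19: $t0=(-50)-19=-69
after xor $t0, $t0, 20: $t0=(-69)^20=-81
after sub $t5, $t5, 1: $t5=8-1=7
cmp $t5, 3  (cmp 7,3)
bgt L2: taken
after sub $t0, $t0, 19: $t0=(-81)-19=-100
after xor $t0, $t0, 20: $t0=(-100)^20=-120
after sub $t5, $t5, 1: $t5=7-1=6
cmp $t5, 3  (cmp 6,3)
bgt L2: taken
after sub $t0, $t0, 19: $t0=(-120)-19=-139
after xor $t0, $t0, 20: $t0=(-139)^20=-159
after sub $t5, $t5, 1: $t5=6-1=5
cmp $t5, 3  (cmp 5,3)
bgt L2: taken
after sub $t0, $t0, 19: $t0=(-159)-19=-178
after xor $t0, $t0, 20: $t0=(-178)^20=-166
after sub $t5, $t5, 1: $t5=5-1=4
cmp $t5, 3  (cmp 4,3)
bgt L2: taken
after sub $t0, $t0, 19: $t0=(-166)-19=-185
after xor $t0, $t0, 20: $t0=(-185)^20=-173
after sub $t5, $t5, 1: $t5=4-1=3
cmp $t5, 3  (cmp 3,3)
bgt L2: not taken
halt.
Total executed instructions: 38.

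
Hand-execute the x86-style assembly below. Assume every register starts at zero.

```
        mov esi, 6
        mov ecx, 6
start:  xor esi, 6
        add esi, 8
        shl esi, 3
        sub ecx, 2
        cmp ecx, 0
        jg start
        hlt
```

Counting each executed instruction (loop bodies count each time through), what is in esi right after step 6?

after mov esi, 6: esi=6
after mov ecx, 6: ecx=6
after xor esi, 6: esi=6^6=0
after add esi, 8: esi=0+8=8
after shl esi, 3: esi=8<<3=64
after sub ecx, 2: ecx=6-2=4
After step 6: esi = 64.

64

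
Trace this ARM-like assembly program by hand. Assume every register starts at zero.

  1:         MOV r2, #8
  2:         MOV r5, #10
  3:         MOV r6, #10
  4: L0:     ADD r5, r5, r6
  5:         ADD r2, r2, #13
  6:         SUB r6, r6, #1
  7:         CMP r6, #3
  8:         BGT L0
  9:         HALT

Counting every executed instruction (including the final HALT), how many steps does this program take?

r2=8
r5=10
r6=10
r5=10+10=20
r2=8+13=21
r6=10-1=9
CMP r6, #3  (cmp 9,3)
BGT L0: taken
r5=20+9=29
r2=21+13=34
r6=9-1=8
CMP r6, #3  (cmp 8,3)
BGT L0: taken
r5=29+8=37
r2=34+13=47
r6=8-1=7
CMP r6, #3  (cmp 7,3)
BGT L0: taken
r5=37+7=44
r2=47+13=60
r6=7-1=6
CMP r6, #3  (cmp 6,3)
BGT L0: taken
r5=44+6=50
r2=60+13=73
r6=6-1=5
CMP r6, #3  (cmp 5,3)
BGT L0: taken
r5=50+5=55
r2=73+13=86
r6=5-1=4
CMP r6, #3  (cmp 4,3)
BGT L0: taken
r5=55+4=59
r2=86+13=99
r6=4-1=3
CMP r6, #3  (cmp 3,3)
BGT L0: not taken
halt.
Total executed instructions: 39.

39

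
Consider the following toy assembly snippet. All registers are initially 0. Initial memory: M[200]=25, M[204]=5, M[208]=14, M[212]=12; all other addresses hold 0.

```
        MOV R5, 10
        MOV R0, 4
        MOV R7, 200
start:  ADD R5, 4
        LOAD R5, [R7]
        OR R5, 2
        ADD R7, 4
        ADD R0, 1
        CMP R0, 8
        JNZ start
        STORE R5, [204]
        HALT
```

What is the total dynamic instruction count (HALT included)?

33

MOV R5, 10 → R5=10
MOV R0, 4 → R0=4
MOV R7, 200 → R7=200
ADD R5, 4 → R5=10+4=14
LOAD R5, [R7] → R5=M[200]=25
OR R5, 2 → R5=25|2=27
ADD R7, 4 → R7=200+4=204
ADD R0, 1 → R0=4+1=5
CMP R0, 8  (cmp 5,8)
JNZ start: taken
ADD R5, 4 → R5=27+4=31
LOAD R5, [R7] → R5=M[204]=5
OR R5, 2 → R5=5|2=7
ADD R7, 4 → R7=204+4=208
ADD R0, 1 → R0=5+1=6
CMP R0, 8  (cmp 6,8)
JNZ start: taken
ADD R5, 4 → R5=7+4=11
LOAD R5, [R7] → R5=M[208]=14
OR R5, 2 → R5=14|2=14
ADD R7, 4 → R7=208+4=212
ADD R0, 1 → R0=6+1=7
CMP R0, 8  (cmp 7,8)
JNZ start: taken
ADD R5, 4 → R5=14+4=18
LOAD R5, [R7] → R5=M[212]=12
OR R5, 2 → R5=12|2=14
ADD R7, 4 → R7=212+4=216
ADD R0, 1 → R0=7+1=8
CMP R0, 8  (cmp 8,8)
JNZ start: not taken
STORE R5, [204] → M[204]=14
halt.
Total executed instructions: 33.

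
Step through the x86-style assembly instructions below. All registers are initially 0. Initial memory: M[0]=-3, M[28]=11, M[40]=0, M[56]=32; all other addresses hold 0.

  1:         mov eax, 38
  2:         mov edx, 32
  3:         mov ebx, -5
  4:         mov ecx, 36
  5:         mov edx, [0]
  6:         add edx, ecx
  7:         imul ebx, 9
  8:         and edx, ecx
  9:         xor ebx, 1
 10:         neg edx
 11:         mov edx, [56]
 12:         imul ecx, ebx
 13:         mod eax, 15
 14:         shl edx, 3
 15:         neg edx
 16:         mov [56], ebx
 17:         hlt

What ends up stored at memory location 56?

-46

mov eax, 38 → eax=38
mov edx, 32 → edx=32
mov ebx, -5 → ebx=-5
mov ecx, 36 → ecx=36
mov edx, [0] → edx=M[0]=-3
add edx, ecx → edx=(-3)+36=33
imul ebx, 9 → ebx=(-5)*9=-45
and edx, ecx → edx=33&36=32
xor ebx, 1 → ebx=(-45)^1=-46
neg edx → edx=-(32)=-32
mov edx, [56] → edx=M[56]=32
imul ecx, ebx → ecx=36*(-46)=-1656
mod eax, 15 → eax=38%15=8
shl edx, 3 → edx=32<<3=256
neg edx → edx=-(256)=-256
mov [56], ebx → M[56]=-46
halt.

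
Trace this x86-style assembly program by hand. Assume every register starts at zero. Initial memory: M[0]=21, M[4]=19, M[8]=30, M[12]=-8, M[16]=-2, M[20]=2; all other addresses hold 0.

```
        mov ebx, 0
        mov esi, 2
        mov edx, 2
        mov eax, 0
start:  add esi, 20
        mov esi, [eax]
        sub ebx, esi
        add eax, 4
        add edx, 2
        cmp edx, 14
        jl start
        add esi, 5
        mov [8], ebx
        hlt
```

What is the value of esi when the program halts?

after mov ebx, 0: ebx=0
after mov esi, 2: esi=2
after mov edx, 2: edx=2
after mov eax, 0: eax=0
after add esi, 20: esi=2+20=22
after mov esi, [eax]: esi=M[0]=21
after sub ebx, esi: ebx=0-21=-21
after add eax, 4: eax=0+4=4
after add edx, 2: edx=2+2=4
cmp edx, 14  (cmp 4,14)
jl start: taken
after add esi, 20: esi=21+20=41
after mov esi, [eax]: esi=M[4]=19
after sub ebx, esi: ebx=(-21)-19=-40
after add eax, 4: eax=4+4=8
after add edx, 2: edx=4+2=6
cmp edx, 14  (cmp 6,14)
jl start: taken
after add esi, 20: esi=19+20=39
after mov esi, [eax]: esi=M[8]=30
after sub ebx, esi: ebx=(-40)-30=-70
after add eax, 4: eax=8+4=12
after add edx, 2: edx=6+2=8
cmp edx, 14  (cmp 8,14)
jl start: taken
after add esi, 20: esi=30+20=50
after mov esi, [eax]: esi=M[12]=-8
after sub ebx, esi: ebx=(-70)-(-8)=-62
after add eax, 4: eax=12+4=16
after add edx, 2: edx=8+2=10
cmp edx, 14  (cmp 10,14)
jl start: taken
after add esi, 20: esi=(-8)+20=12
after mov esi, [eax]: esi=M[16]=-2
after sub ebx, esi: ebx=(-62)-(-2)=-60
after add eax, 4: eax=16+4=20
after add edx, 2: edx=10+2=12
cmp edx, 14  (cmp 12,14)
jl start: taken
after add esi, 20: esi=(-2)+20=18
after mov esi, [eax]: esi=M[20]=2
after sub ebx, esi: ebx=(-60)-2=-62
after add eax, 4: eax=20+4=24
after add edx, 2: edx=12+2=14
cmp edx, 14  (cmp 14,14)
jl start: not taken
after add esi, 5: esi=2+5=7
mov [8], ebx → M[8]=-62
halt.

7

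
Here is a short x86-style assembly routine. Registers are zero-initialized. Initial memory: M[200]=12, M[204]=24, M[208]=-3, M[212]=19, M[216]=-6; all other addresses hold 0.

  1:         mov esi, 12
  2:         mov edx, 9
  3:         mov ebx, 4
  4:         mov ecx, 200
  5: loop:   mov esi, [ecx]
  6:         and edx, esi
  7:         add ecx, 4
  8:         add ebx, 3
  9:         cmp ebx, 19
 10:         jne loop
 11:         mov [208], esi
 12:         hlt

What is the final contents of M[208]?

-6

esi=12
edx=9
ebx=4
ecx=200
esi=M[200]=12
edx=9&12=8
ecx=200+4=204
ebx=4+3=7
cmp ebx, 19  (cmp 7,19)
jne loop: taken
esi=M[204]=24
edx=8&24=8
ecx=204+4=208
ebx=7+3=10
cmp ebx, 19  (cmp 10,19)
jne loop: taken
esi=M[208]=-3
edx=8&(-3)=8
ecx=208+4=212
ebx=10+3=13
cmp ebx, 19  (cmp 13,19)
jne loop: taken
esi=M[212]=19
edx=8&19=0
ecx=212+4=216
ebx=13+3=16
cmp ebx, 19  (cmp 16,19)
jne loop: taken
esi=M[216]=-6
edx=0&(-6)=0
ecx=216+4=220
ebx=16+3=19
cmp ebx, 19  (cmp 19,19)
jne loop: not taken
mov [208], esi → M[208]=-6
halt.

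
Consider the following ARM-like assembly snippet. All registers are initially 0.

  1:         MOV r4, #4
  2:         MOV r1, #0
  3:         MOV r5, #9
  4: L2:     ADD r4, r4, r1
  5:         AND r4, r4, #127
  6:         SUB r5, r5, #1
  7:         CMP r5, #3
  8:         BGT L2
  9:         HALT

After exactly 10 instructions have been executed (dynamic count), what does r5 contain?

r4=4
r1=0
r5=9
r4=4+0=4
r4=4&127=4
r5=9-1=8
CMP r5, #3  (cmp 8,3)
BGT L2: taken
r4=4+0=4
r4=4&127=4
After step 10: r5 = 8.

8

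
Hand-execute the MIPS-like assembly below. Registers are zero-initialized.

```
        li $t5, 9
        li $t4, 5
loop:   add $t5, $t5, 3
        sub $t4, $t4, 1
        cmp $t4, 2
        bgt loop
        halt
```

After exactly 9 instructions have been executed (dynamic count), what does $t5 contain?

15

after li $t5, 9: $t5=9
after li $t4, 5: $t4=5
after add $t5, $t5, 3: $t5=9+3=12
after sub $t4, $t4, 1: $t4=5-1=4
cmp $t4, 2  (cmp 4,2)
bgt loop: taken
after add $t5, $t5, 3: $t5=12+3=15
after sub $t4, $t4, 1: $t4=4-1=3
cmp $t4, 2  (cmp 3,2)
After step 9: $t5 = 15.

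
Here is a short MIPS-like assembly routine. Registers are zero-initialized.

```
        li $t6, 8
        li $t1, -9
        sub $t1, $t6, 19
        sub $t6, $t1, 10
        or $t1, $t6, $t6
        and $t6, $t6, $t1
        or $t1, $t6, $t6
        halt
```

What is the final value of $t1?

-21

$t6=8
$t1=-9
$t1=8-19=-11
$t6=(-11)-10=-21
$t1=(-21)|(-21)=-21
$t6=(-21)&(-21)=-21
$t1=(-21)|(-21)=-21
halt.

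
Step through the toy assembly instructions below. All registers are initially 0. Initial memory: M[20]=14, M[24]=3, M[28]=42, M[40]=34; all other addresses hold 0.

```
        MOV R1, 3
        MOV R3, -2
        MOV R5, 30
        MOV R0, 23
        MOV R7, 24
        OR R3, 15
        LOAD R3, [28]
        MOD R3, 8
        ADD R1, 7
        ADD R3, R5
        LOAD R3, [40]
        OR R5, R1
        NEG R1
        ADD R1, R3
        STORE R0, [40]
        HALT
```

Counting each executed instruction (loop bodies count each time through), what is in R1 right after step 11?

after MOV R1, 3: R1=3
after MOV R3, -2: R3=-2
after MOV R5, 30: R5=30
after MOV R0, 23: R0=23
after MOV R7, 24: R7=24
after OR R3, 15: R3=(-2)|15=-1
after LOAD R3, [28]: R3=M[28]=42
after MOD R3, 8: R3=42%8=2
after ADD R1, 7: R1=3+7=10
after ADD R3, R5: R3=2+30=32
after LOAD R3, [40]: R3=M[40]=34
After step 11: R1 = 10.

10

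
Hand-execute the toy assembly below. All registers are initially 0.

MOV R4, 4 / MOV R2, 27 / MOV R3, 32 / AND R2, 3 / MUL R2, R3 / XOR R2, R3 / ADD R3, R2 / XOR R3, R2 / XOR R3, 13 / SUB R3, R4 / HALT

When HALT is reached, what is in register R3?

41

MOV R4, 4 → R4=4
MOV R2, 27 → R2=27
MOV R3, 32 → R3=32
AND R2, 3 → R2=27&3=3
MUL R2, R3 → R2=3*32=96
XOR R2, R3 → R2=96^32=64
ADD R3, R2 → R3=32+64=96
XOR R3, R2 → R3=96^64=32
XOR R3, 13 → R3=32^13=45
SUB R3, R4 → R3=45-4=41
halt.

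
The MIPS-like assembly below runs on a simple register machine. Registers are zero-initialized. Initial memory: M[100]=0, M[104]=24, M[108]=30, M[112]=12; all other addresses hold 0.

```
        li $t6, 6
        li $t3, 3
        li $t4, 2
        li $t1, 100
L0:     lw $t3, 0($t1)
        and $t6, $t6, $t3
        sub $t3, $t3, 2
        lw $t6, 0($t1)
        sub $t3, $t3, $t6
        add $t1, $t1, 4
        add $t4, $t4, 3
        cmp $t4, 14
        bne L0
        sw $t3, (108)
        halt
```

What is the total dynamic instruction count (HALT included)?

42

$t6=6
$t3=3
$t4=2
$t1=100
$t3=M[100]=0
$t6=6&0=0
$t3=0-2=-2
$t6=M[100]=0
$t3=(-2)-0=-2
$t1=100+4=104
$t4=2+3=5
cmp $t4, 14  (cmp 5,14)
bne L0: taken
$t3=M[104]=24
$t6=0&24=0
$t3=24-2=22
$t6=M[104]=24
$t3=22-24=-2
$t1=104+4=108
$t4=5+3=8
cmp $t4, 14  (cmp 8,14)
bne L0: taken
$t3=M[108]=30
$t6=24&30=24
$t3=30-2=28
$t6=M[108]=30
$t3=28-30=-2
$t1=108+4=112
$t4=8+3=11
cmp $t4, 14  (cmp 11,14)
bne L0: taken
$t3=M[112]=12
$t6=30&12=12
$t3=12-2=10
$t6=M[112]=12
$t3=10-12=-2
$t1=112+4=116
$t4=11+3=14
cmp $t4, 14  (cmp 14,14)
bne L0: not taken
sw $t3, (108) → M[108]=-2
halt.
Total executed instructions: 42.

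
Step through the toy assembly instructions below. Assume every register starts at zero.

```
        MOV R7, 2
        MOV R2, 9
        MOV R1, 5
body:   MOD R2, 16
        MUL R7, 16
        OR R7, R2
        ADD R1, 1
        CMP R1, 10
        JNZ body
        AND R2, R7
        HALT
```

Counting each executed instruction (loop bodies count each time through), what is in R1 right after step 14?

7

after MOV R7, 2: R7=2
after MOV R2, 9: R2=9
after MOV R1, 5: R1=5
after MOD R2, 16: R2=9%16=9
after MUL R7, 16: R7=2*16=32
after OR R7, R2: R7=32|9=41
after ADD R1, 1: R1=5+1=6
CMP R1, 10  (cmp 6,10)
JNZ body: taken
after MOD R2, 16: R2=9%16=9
after MUL R7, 16: R7=41*16=656
after OR R7, R2: R7=656|9=665
after ADD R1, 1: R1=6+1=7
CMP R1, 10  (cmp 7,10)
After step 14: R1 = 7.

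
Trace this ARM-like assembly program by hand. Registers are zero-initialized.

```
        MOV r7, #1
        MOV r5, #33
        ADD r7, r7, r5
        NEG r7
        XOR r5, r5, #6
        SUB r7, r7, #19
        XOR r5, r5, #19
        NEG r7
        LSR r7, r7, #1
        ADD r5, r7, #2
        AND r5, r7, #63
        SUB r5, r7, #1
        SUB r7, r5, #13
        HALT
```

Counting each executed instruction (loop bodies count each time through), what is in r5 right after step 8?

after MOV r7, #1: r7=1
after MOV r5, #33: r5=33
after ADD r7, r7, r5: r7=1+33=34
after NEG r7: r7=-(34)=-34
after XOR r5, r5, #6: r5=33^6=39
after SUB r7, r7, #19: r7=(-34)-19=-53
after XOR r5, r5, #19: r5=39^19=52
after NEG r7: r7=-(-53)=53
After step 8: r5 = 52.

52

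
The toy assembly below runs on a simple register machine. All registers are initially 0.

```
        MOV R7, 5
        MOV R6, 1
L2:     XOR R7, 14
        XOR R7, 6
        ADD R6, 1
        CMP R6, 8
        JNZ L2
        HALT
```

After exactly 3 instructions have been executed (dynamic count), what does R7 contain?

R7=5
R6=1
R7=5^14=11
After step 3: R7 = 11.

11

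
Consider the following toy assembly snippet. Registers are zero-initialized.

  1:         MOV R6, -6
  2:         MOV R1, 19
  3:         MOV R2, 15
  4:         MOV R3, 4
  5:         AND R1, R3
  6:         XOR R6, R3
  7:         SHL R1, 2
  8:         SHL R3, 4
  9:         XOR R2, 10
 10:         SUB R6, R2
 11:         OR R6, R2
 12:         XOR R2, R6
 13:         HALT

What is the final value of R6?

-3

MOV R6, -6 → R6=-6
MOV R1, 19 → R1=19
MOV R2, 15 → R2=15
MOV R3, 4 → R3=4
AND R1, R3 → R1=19&4=0
XOR R6, R3 → R6=(-6)^4=-2
SHL R1, 2 → R1=0<<2=0
SHL R3, 4 → R3=4<<4=64
XOR R2, 10 → R2=15^10=5
SUB R6, R2 → R6=(-2)-5=-7
OR R6, R2 → R6=(-7)|5=-3
XOR R2, R6 → R2=5^(-3)=-8
halt.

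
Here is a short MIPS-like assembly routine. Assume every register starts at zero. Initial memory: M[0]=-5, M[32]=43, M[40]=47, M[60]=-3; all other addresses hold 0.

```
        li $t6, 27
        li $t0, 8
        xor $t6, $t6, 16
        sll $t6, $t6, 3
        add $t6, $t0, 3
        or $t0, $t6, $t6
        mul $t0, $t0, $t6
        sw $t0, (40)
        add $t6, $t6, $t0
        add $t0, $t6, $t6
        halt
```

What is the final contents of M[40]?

121

after li $t6, 27: $t6=27
after li $t0, 8: $t0=8
after xor $t6, $t6, 16: $t6=27^16=11
after sll $t6, $t6, 3: $t6=11<<3=88
after add $t6, $t0, 3: $t6=8+3=11
after or $t0, $t6, $t6: $t0=11|11=11
after mul $t0, $t0, $t6: $t0=11*11=121
sw $t0, (40) → M[40]=121
after add $t6, $t6, $t0: $t6=11+121=132
after add $t0, $t6, $t6: $t0=132+132=264
halt.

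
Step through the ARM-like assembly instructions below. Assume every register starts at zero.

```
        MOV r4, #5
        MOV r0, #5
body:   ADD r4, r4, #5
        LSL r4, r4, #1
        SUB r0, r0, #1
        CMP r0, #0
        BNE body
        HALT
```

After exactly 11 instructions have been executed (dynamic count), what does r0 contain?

r4=5
r0=5
r4=5+5=10
r4=10<<1=20
r0=5-1=4
CMP r0, #0  (cmp 4,0)
BNE body: taken
r4=20+5=25
r4=25<<1=50
r0=4-1=3
CMP r0, #0  (cmp 3,0)
After step 11: r0 = 3.

3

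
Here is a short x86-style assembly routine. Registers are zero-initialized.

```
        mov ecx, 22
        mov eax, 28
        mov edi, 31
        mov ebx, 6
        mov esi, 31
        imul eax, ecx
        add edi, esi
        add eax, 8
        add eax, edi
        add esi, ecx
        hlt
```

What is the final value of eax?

686

mov ecx, 22 → ecx=22
mov eax, 28 → eax=28
mov edi, 31 → edi=31
mov ebx, 6 → ebx=6
mov esi, 31 → esi=31
imul eax, ecx → eax=28*22=616
add edi, esi → edi=31+31=62
add eax, 8 → eax=616+8=624
add eax, edi → eax=624+62=686
add esi, ecx → esi=31+22=53
halt.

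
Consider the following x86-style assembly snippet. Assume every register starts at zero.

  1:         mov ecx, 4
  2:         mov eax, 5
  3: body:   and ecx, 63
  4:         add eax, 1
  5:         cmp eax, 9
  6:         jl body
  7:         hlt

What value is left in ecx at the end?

after mov ecx, 4: ecx=4
after mov eax, 5: eax=5
after and ecx, 63: ecx=4&63=4
after add eax, 1: eax=5+1=6
cmp eax, 9  (cmp 6,9)
jl body: taken
after and ecx, 63: ecx=4&63=4
after add eax, 1: eax=6+1=7
cmp eax, 9  (cmp 7,9)
jl body: taken
after and ecx, 63: ecx=4&63=4
after add eax, 1: eax=7+1=8
cmp eax, 9  (cmp 8,9)
jl body: taken
after and ecx, 63: ecx=4&63=4
after add eax, 1: eax=8+1=9
cmp eax, 9  (cmp 9,9)
jl body: not taken
halt.

4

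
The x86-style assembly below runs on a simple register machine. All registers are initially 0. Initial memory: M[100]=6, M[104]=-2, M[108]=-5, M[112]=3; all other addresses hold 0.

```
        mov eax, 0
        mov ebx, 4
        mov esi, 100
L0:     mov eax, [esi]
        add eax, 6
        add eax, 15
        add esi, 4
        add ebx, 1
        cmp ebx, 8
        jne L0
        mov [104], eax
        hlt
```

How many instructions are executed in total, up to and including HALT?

33

eax=0
ebx=4
esi=100
eax=M[100]=6
eax=6+6=12
eax=12+15=27
esi=100+4=104
ebx=4+1=5
cmp ebx, 8  (cmp 5,8)
jne L0: taken
eax=M[104]=-2
eax=(-2)+6=4
eax=4+15=19
esi=104+4=108
ebx=5+1=6
cmp ebx, 8  (cmp 6,8)
jne L0: taken
eax=M[108]=-5
eax=(-5)+6=1
eax=1+15=16
esi=108+4=112
ebx=6+1=7
cmp ebx, 8  (cmp 7,8)
jne L0: taken
eax=M[112]=3
eax=3+6=9
eax=9+15=24
esi=112+4=116
ebx=7+1=8
cmp ebx, 8  (cmp 8,8)
jne L0: not taken
mov [104], eax → M[104]=24
halt.
Total executed instructions: 33.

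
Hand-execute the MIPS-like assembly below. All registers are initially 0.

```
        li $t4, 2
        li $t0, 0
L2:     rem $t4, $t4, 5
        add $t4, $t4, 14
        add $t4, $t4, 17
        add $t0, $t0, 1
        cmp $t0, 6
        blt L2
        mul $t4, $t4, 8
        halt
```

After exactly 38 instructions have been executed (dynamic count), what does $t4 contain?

33

li $t4, 2 → $t4=2
li $t0, 0 → $t0=0
rem $t4, $t4, 5 → $t4=2%5=2
add $t4, $t4, 14 → $t4=2+14=16
add $t4, $t4, 17 → $t4=16+17=33
add $t0, $t0, 1 → $t0=0+1=1
cmp $t0, 6  (cmp 1,6)
blt L2: taken
rem $t4, $t4, 5 → $t4=33%5=3
add $t4, $t4, 14 → $t4=3+14=17
add $t4, $t4, 17 → $t4=17+17=34
add $t0, $t0, 1 → $t0=1+1=2
cmp $t0, 6  (cmp 2,6)
blt L2: taken
rem $t4, $t4, 5 → $t4=34%5=4
add $t4, $t4, 14 → $t4=4+14=18
add $t4, $t4, 17 → $t4=18+17=35
add $t0, $t0, 1 → $t0=2+1=3
cmp $t0, 6  (cmp 3,6)
blt L2: taken
rem $t4, $t4, 5 → $t4=35%5=0
add $t4, $t4, 14 → $t4=0+14=14
add $t4, $t4, 17 → $t4=14+17=31
add $t0, $t0, 1 → $t0=3+1=4
cmp $t0, 6  (cmp 4,6)
blt L2: taken
rem $t4, $t4, 5 → $t4=31%5=1
add $t4, $t4, 14 → $t4=1+14=15
add $t4, $t4, 17 → $t4=15+17=32
add $t0, $t0, 1 → $t0=4+1=5
cmp $t0, 6  (cmp 5,6)
blt L2: taken
rem $t4, $t4, 5 → $t4=32%5=2
add $t4, $t4, 14 → $t4=2+14=16
add $t4, $t4, 17 → $t4=16+17=33
add $t0, $t0, 1 → $t0=5+1=6
cmp $t0, 6  (cmp 6,6)
blt L2: not taken
After step 38: $t4 = 33.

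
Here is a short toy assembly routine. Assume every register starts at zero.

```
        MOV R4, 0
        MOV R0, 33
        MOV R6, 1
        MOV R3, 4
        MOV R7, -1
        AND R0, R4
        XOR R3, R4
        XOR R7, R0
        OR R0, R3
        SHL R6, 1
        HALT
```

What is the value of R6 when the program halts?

MOV R4, 0 → R4=0
MOV R0, 33 → R0=33
MOV R6, 1 → R6=1
MOV R3, 4 → R3=4
MOV R7, -1 → R7=-1
AND R0, R4 → R0=33&0=0
XOR R3, R4 → R3=4^0=4
XOR R7, R0 → R7=(-1)^0=-1
OR R0, R3 → R0=0|4=4
SHL R6, 1 → R6=1<<1=2
halt.

2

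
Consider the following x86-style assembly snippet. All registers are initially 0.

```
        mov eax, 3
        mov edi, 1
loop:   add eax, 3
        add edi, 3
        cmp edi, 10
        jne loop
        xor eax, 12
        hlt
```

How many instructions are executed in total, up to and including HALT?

16

eax=3
edi=1
eax=3+3=6
edi=1+3=4
cmp edi, 10  (cmp 4,10)
jne loop: taken
eax=6+3=9
edi=4+3=7
cmp edi, 10  (cmp 7,10)
jne loop: taken
eax=9+3=12
edi=7+3=10
cmp edi, 10  (cmp 10,10)
jne loop: not taken
eax=12^12=0
halt.
Total executed instructions: 16.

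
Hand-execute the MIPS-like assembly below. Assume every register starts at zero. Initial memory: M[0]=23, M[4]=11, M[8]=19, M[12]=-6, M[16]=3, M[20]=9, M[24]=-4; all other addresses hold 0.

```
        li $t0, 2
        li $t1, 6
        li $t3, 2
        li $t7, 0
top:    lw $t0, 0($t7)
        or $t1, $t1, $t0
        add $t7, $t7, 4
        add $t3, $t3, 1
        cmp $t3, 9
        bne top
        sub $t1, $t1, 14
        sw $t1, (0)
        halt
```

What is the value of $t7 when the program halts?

28

li $t0, 2 → $t0=2
li $t1, 6 → $t1=6
li $t3, 2 → $t3=2
li $t7, 0 → $t7=0
lw $t0, 0($t7) → $t0=M[0]=23
or $t1, $t1, $t0 → $t1=6|23=23
add $t7, $t7, 4 → $t7=0+4=4
add $t3, $t3, 1 → $t3=2+1=3
cmp $t3, 9  (cmp 3,9)
bne top: taken
lw $t0, 0($t7) → $t0=M[4]=11
or $t1, $t1, $t0 → $t1=23|11=31
add $t7, $t7, 4 → $t7=4+4=8
add $t3, $t3, 1 → $t3=3+1=4
cmp $t3, 9  (cmp 4,9)
bne top: taken
lw $t0, 0($t7) → $t0=M[8]=19
or $t1, $t1, $t0 → $t1=31|19=31
add $t7, $t7, 4 → $t7=8+4=12
add $t3, $t3, 1 → $t3=4+1=5
cmp $t3, 9  (cmp 5,9)
bne top: taken
lw $t0, 0($t7) → $t0=M[12]=-6
or $t1, $t1, $t0 → $t1=31|(-6)=-1
add $t7, $t7, 4 → $t7=12+4=16
add $t3, $t3, 1 → $t3=5+1=6
cmp $t3, 9  (cmp 6,9)
bne top: taken
lw $t0, 0($t7) → $t0=M[16]=3
or $t1, $t1, $t0 → $t1=(-1)|3=-1
add $t7, $t7, 4 → $t7=16+4=20
add $t3, $t3, 1 → $t3=6+1=7
cmp $t3, 9  (cmp 7,9)
bne top: taken
lw $t0, 0($t7) → $t0=M[20]=9
or $t1, $t1, $t0 → $t1=(-1)|9=-1
add $t7, $t7, 4 → $t7=20+4=24
add $t3, $t3, 1 → $t3=7+1=8
cmp $t3, 9  (cmp 8,9)
bne top: taken
lw $t0, 0($t7) → $t0=M[24]=-4
or $t1, $t1, $t0 → $t1=(-1)|(-4)=-1
add $t7, $t7, 4 → $t7=24+4=28
add $t3, $t3, 1 → $t3=8+1=9
cmp $t3, 9  (cmp 9,9)
bne top: not taken
sub $t1, $t1, 14 → $t1=(-1)-14=-15
sw $t1, (0) → M[0]=-15
halt.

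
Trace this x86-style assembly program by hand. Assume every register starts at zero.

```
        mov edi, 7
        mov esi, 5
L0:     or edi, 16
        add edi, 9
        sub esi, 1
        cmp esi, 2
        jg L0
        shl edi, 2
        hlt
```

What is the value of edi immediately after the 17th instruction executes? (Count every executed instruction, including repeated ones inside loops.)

66

edi=7
esi=5
edi=7|16=23
edi=23+9=32
esi=5-1=4
cmp esi, 2  (cmp 4,2)
jg L0: taken
edi=32|16=48
edi=48+9=57
esi=4-1=3
cmp esi, 2  (cmp 3,2)
jg L0: taken
edi=57|16=57
edi=57+9=66
esi=3-1=2
cmp esi, 2  (cmp 2,2)
jg L0: not taken
After step 17: edi = 66.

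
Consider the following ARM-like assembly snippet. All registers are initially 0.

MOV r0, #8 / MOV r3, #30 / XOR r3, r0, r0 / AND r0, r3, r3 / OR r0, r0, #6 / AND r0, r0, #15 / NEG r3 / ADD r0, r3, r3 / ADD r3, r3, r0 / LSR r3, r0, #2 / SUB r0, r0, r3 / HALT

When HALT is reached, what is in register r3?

0

after MOV r0, #8: r0=8
after MOV r3, #30: r3=30
after XOR r3, r0, r0: r3=8^8=0
after AND r0, r3, r3: r0=0&0=0
after OR r0, r0, #6: r0=0|6=6
after AND r0, r0, #15: r0=6&15=6
after NEG r3: r3=-(0)=0
after ADD r0, r3, r3: r0=0+0=0
after ADD r3, r3, r0: r3=0+0=0
after LSR r3, r0, #2: r3=0>>2=0
after SUB r0, r0, r3: r0=0-0=0
halt.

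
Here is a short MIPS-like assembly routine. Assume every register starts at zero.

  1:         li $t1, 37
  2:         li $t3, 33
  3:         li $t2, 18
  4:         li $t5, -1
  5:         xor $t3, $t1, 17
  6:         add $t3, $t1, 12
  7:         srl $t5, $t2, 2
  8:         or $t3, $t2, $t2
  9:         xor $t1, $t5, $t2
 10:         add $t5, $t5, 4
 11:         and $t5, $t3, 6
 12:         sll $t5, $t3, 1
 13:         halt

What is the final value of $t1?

li $t1, 37 → $t1=37
li $t3, 33 → $t3=33
li $t2, 18 → $t2=18
li $t5, -1 → $t5=-1
xor $t3, $t1, 17 → $t3=37^17=52
add $t3, $t1, 12 → $t3=37+12=49
srl $t5, $t2, 2 → $t5=18>>2=4
or $t3, $t2, $t2 → $t3=18|18=18
xor $t1, $t5, $t2 → $t1=4^18=22
add $t5, $t5, 4 → $t5=4+4=8
and $t5, $t3, 6 → $t5=18&6=2
sll $t5, $t3, 1 → $t5=18<<1=36
halt.

22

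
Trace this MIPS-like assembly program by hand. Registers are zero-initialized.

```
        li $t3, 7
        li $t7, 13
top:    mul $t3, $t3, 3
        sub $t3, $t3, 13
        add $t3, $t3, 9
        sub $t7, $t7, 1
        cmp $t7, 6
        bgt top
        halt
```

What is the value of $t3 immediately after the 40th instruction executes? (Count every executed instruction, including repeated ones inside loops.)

$t3=7
$t7=13
$t3=7*3=21
$t3=21-13=8
$t3=8+9=17
$t7=13-1=12
cmp $t7, 6  (cmp 12,6)
bgt top: taken
$t3=17*3=51
$t3=51-13=38
$t3=38+9=47
$t7=12-1=11
cmp $t7, 6  (cmp 11,6)
bgt top: taken
$t3=47*3=141
$t3=141-13=128
$t3=128+9=137
$t7=11-1=10
cmp $t7, 6  (cmp 10,6)
bgt top: taken
$t3=137*3=411
$t3=411-13=398
$t3=398+9=407
$t7=10-1=9
cmp $t7, 6  (cmp 9,6)
bgt top: taken
$t3=407*3=1221
$t3=1221-13=1208
$t3=1208+9=1217
$t7=9-1=8
cmp $t7, 6  (cmp 8,6)
bgt top: taken
$t3=1217*3=3651
$t3=3651-13=3638
$t3=3638+9=3647
$t7=8-1=7
cmp $t7, 6  (cmp 7,6)
bgt top: taken
$t3=3647*3=10941
$t3=10941-13=10928
After step 40: $t3 = 10928.

10928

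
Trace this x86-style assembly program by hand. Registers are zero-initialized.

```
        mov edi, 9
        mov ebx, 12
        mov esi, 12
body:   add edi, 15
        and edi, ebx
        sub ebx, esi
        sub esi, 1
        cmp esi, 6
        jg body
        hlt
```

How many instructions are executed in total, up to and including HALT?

40

mov edi, 9 → edi=9
mov ebx, 12 → ebx=12
mov esi, 12 → esi=12
add edi, 15 → edi=9+15=24
and edi, ebx → edi=24&12=8
sub ebx, esi → ebx=12-12=0
sub esi, 1 → esi=12-1=11
cmp esi, 6  (cmp 11,6)
jg body: taken
add edi, 15 → edi=8+15=23
and edi, ebx → edi=23&0=0
sub ebx, esi → ebx=0-11=-11
sub esi, 1 → esi=11-1=10
cmp esi, 6  (cmp 10,6)
jg body: taken
add edi, 15 → edi=0+15=15
and edi, ebx → edi=15&(-11)=5
sub ebx, esi → ebx=(-11)-10=-21
sub esi, 1 → esi=10-1=9
cmp esi, 6  (cmp 9,6)
jg body: taken
add edi, 15 → edi=5+15=20
and edi, ebx → edi=20&(-21)=0
sub ebx, esi → ebx=(-21)-9=-30
sub esi, 1 → esi=9-1=8
cmp esi, 6  (cmp 8,6)
jg body: taken
add edi, 15 → edi=0+15=15
and edi, ebx → edi=15&(-30)=2
sub ebx, esi → ebx=(-30)-8=-38
sub esi, 1 → esi=8-1=7
cmp esi, 6  (cmp 7,6)
jg body: taken
add edi, 15 → edi=2+15=17
and edi, ebx → edi=17&(-38)=16
sub ebx, esi → ebx=(-38)-7=-45
sub esi, 1 → esi=7-1=6
cmp esi, 6  (cmp 6,6)
jg body: not taken
halt.
Total executed instructions: 40.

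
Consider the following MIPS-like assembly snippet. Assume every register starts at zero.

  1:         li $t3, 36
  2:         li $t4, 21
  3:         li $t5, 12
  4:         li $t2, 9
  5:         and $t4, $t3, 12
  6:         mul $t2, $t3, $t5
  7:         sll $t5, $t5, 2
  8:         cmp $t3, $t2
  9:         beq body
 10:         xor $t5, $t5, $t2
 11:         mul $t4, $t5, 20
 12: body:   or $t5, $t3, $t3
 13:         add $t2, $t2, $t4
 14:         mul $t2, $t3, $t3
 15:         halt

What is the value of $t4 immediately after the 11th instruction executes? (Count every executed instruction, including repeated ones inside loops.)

li $t3, 36 → $t3=36
li $t4, 21 → $t4=21
li $t5, 12 → $t5=12
li $t2, 9 → $t2=9
and $t4, $t3, 12 → $t4=36&12=4
mul $t2, $t3, $t5 → $t2=36*12=432
sll $t5, $t5, 2 → $t5=12<<2=48
cmp $t3, $t2  (cmp 36,432)
beq body: not taken
xor $t5, $t5, $t2 → $t5=48^432=384
mul $t4, $t5, 20 → $t4=384*20=7680
After step 11: $t4 = 7680.

7680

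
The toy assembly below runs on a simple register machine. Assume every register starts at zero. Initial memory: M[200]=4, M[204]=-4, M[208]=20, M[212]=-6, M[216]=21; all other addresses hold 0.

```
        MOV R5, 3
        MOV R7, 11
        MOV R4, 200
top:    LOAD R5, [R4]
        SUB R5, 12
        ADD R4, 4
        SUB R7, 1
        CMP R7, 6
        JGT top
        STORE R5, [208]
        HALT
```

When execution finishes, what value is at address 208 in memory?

after MOV R5, 3: R5=3
after MOV R7, 11: R7=11
after MOV R4, 200: R4=200
after LOAD R5, [R4]: R5=M[200]=4
after SUB R5, 12: R5=4-12=-8
after ADD R4, 4: R4=200+4=204
after SUB R7, 1: R7=11-1=10
CMP R7, 6  (cmp 10,6)
JGT top: taken
after LOAD R5, [R4]: R5=M[204]=-4
after SUB R5, 12: R5=(-4)-12=-16
after ADD R4, 4: R4=204+4=208
after SUB R7, 1: R7=10-1=9
CMP R7, 6  (cmp 9,6)
JGT top: taken
after LOAD R5, [R4]: R5=M[208]=20
after SUB R5, 12: R5=20-12=8
after ADD R4, 4: R4=208+4=212
after SUB R7, 1: R7=9-1=8
CMP R7, 6  (cmp 8,6)
JGT top: taken
after LOAD R5, [R4]: R5=M[212]=-6
after SUB R5, 12: R5=(-6)-12=-18
after ADD R4, 4: R4=212+4=216
after SUB R7, 1: R7=8-1=7
CMP R7, 6  (cmp 7,6)
JGT top: taken
after LOAD R5, [R4]: R5=M[216]=21
after SUB R5, 12: R5=21-12=9
after ADD R4, 4: R4=216+4=220
after SUB R7, 1: R7=7-1=6
CMP R7, 6  (cmp 6,6)
JGT top: not taken
STORE R5, [208] → M[208]=9
halt.

9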